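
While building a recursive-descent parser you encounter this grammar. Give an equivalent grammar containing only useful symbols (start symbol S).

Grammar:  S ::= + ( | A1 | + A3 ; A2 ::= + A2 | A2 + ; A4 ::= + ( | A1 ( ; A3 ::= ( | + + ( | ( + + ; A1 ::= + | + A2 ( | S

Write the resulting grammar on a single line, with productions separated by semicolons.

Generating nonterminals: {A1, A3, A4, S}.
Reachable from S after that: {A1, A3, S}.
Removed useless symbols: {A2, A4} and every production mentioning them.

S ::= + ( | A1 | + A3; A3 ::= ( | + + ( | ( + +; A1 ::= + | S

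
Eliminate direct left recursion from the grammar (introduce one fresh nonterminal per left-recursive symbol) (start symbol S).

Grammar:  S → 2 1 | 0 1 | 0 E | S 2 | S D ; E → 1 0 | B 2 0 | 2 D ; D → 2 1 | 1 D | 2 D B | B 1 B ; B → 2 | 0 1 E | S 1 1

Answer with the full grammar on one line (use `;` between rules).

S → 2 1 S' | 0 1 S' | 0 E S'; E → 1 0 | B 2 0 | 2 D; D → 2 1 | 1 D | 2 D B | B 1 B; B → 2 | 0 1 E | S 1 1; S' → 2 S' | D S' | ε

S is directly left-recursive.
For S: α = {2, D}, β = {2 1, 0 1, 0 E}. Rewrite as S → β S' and S' → α S' | ε.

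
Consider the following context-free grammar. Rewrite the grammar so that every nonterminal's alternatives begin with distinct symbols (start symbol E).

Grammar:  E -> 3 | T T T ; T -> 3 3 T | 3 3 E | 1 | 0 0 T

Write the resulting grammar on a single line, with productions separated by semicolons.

E -> 3 | T T T; T -> 1 | 0 0 T | 3 3 T'; T' -> T | E

T has alternatives sharing prefix '3 3': factor to T → 3 3 T' with T' → T | E.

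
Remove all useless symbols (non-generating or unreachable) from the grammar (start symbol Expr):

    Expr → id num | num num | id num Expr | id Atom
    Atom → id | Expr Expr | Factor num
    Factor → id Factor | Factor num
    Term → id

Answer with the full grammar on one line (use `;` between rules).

Generating nonterminals: {Atom, Expr, Term}.
Reachable from Expr after that: {Atom, Expr}.
Removed useless symbols: {Factor, Term} and every production mentioning them.

Expr → id num | num num | id num Expr | id Atom; Atom → id | Expr Expr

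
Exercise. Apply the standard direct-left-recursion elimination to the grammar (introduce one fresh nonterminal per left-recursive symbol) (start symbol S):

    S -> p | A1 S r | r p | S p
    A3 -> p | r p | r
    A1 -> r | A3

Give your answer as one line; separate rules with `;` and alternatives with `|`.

S -> p S' | A1 S r S' | r p S'; A3 -> p | r p | r; A1 -> r | A3; S' -> p S' | ε

Directly left-recursive nonterminal: S.
For S: α = {p}, β = {p, A1 S r, r p}. Rewrite as S → β S' and S' → α S' | ε.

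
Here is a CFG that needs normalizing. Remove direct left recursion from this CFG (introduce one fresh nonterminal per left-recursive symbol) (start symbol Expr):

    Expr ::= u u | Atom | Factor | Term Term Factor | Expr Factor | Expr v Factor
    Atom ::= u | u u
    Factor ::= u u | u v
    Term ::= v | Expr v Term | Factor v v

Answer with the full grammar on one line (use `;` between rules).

Left recursion appears on Expr.
For Expr: α = {Factor, v Factor}, β = {u u, Atom, Factor, Term Term Factor}. Rewrite as Expr → β Expr1 and Expr1 → α Expr1 | ε.

Expr ::= u u Expr1 | Atom Expr1 | Factor Expr1 | Term Term Factor Expr1; Atom ::= u | u u; Factor ::= u u | u v; Term ::= v | Expr v Term | Factor v v; Expr1 ::= Factor Expr1 | v Factor Expr1 | ε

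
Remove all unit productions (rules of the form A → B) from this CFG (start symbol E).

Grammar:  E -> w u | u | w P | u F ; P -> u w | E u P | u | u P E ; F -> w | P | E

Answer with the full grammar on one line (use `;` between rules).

Unit pairs: F ⇒* {E, P}.
Replace each nonterminal's rules with the union of the non-unit rules of every nonterminal it unit-derives.

E -> w u | u | w P | u F; P -> u w | E u P | u | u P E; F -> w u | u | w P | u F | w | u w | E u P | u P E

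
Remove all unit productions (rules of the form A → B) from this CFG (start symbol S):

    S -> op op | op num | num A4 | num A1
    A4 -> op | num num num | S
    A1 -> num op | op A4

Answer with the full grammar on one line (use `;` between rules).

S -> op op | op num | num A4 | num A1; A4 -> op | num num num | op op | op num | num A4 | num A1; A1 -> num op | op A4

Unit pairs: A4 ⇒* {S}.
For each unit pair (A, B), copy every non-unit production of B to A, then drop all unit productions.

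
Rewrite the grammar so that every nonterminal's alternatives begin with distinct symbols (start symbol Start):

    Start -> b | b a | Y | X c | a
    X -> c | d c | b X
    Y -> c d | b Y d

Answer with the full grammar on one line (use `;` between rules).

Start has alternatives sharing prefix 'b': factor to Start → b Start1 with Start1 → ε | a.

Start -> Y | X c | a | b Start1; X -> c | d c | b X; Y -> c d | b Y d; Start1 -> ε | a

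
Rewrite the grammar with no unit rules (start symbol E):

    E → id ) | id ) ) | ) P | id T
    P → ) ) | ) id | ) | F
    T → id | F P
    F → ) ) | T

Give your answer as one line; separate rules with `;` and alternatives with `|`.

Unit pairs: F ⇒* {T}; P ⇒* {F, T}.
For each unit pair (A, B), copy every non-unit production of B to A, then drop all unit productions.

E → id ) | id ) ) | ) P | id T; P → ) ) | ) id | ) | id | F P; T → id | F P; F → ) ) | id | F P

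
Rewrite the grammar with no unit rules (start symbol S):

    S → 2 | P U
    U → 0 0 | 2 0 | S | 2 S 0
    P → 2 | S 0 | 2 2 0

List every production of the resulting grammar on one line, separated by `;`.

Unit pairs: U ⇒* {S}.
Replace each nonterminal's rules with the union of the non-unit rules of every nonterminal it unit-derives.

S → 2 | P U; U → 0 0 | 2 0 | 2 S 0 | 2 | P U; P → 2 | S 0 | 2 2 0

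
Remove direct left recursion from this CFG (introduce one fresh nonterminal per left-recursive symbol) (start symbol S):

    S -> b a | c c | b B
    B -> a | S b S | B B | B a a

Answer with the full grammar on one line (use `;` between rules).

Directly left-recursive nonterminal: B.
For B: α = {B, a a}, β = {a, S b S}. Rewrite as B → β B' and B' → α B' | ε.

S -> b a | c c | b B; B -> a B' | S b S B'; B' -> B B' | a a B' | ε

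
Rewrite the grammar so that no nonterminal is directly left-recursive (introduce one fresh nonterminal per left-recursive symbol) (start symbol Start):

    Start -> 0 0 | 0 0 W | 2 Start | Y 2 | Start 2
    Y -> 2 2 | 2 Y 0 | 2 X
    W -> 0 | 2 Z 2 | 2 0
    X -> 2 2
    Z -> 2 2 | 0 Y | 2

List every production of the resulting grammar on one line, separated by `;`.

Left recursion appears on Start.
For Start: α = {2}, β = {0 0, 0 0 W, 2 Start, Y 2}. Rewrite as Start → β Start1 and Start1 → α Start1 | ε.

Start -> 0 0 Start1 | 0 0 W Start1 | 2 Start Start1 | Y 2 Start1; Y -> 2 2 | 2 Y 0 | 2 X; W -> 0 | 2 Z 2 | 2 0; X -> 2 2; Z -> 2 2 | 0 Y | 2; Start1 -> 2 Start1 | ε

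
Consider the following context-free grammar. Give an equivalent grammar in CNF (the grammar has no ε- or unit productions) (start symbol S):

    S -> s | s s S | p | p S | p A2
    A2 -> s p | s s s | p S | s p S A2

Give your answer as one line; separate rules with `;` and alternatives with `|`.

Introduce a nonterminal for each terminal appearing in a rule of length ≥ 2: X1 → s, X2 → p.
Binarize each right-hand side of length ≥ 3 by chaining fresh nonterminals (Y1, Y2, …): affected rules were S → X1 X1 S; A2 → X1 X1 X1; A2 → X1 X2 S A2.

S -> s | X1 Y1 | p | X2 S | X2 A2; A2 -> X1 X2 | X1 Y2 | X2 S | X1 Y3; X1 -> s; X2 -> p; Y1 -> X1 S; Y2 -> X1 X1; Y3 -> X2 Y4; Y4 -> S A2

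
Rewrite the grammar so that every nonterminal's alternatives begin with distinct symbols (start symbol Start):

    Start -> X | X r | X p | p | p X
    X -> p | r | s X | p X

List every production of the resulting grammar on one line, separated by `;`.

Start -> X Start1 | p Start2; X -> r | s X | p X1; Start1 -> ε | r | p; Start2 -> ε | X; X1 -> ε | X

Start has alternatives sharing prefix 'X': factor to Start → X Start1 with Start1 → ε | r | p.
Start has alternatives sharing prefix 'p': factor to Start → p Start2 with Start2 → ε | X.
X has alternatives sharing prefix 'p': factor to X → p X1 with X1 → ε | X.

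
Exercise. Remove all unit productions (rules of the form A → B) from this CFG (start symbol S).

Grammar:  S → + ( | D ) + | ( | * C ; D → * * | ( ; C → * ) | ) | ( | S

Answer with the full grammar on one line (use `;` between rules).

Unit pairs: C ⇒* {S}.
Replace each nonterminal's rules with the union of the non-unit rules of every nonterminal it unit-derives.

S → + ( | D ) + | ( | * C; D → * * | (; C → * ) | ) | ( | + ( | D ) + | * C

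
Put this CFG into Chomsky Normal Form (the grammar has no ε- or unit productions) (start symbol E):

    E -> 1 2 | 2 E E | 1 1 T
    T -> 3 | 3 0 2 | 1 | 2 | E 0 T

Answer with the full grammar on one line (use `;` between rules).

E -> X1 X2 | X2 Y1 | X1 Y2; T -> 3 | X3 Y3 | 1 | 2 | E Y4; X1 -> 1; X2 -> 2; X3 -> 3; X4 -> 0; Y1 -> E E; Y2 -> X1 T; Y3 -> X4 X2; Y4 -> X4 T

Introduce a nonterminal for each terminal appearing in a rule of length ≥ 2: X1 → 1, X2 → 2, X3 → 3, X4 → 0.
Binarize each right-hand side of length ≥ 3 by chaining fresh nonterminals (Y1, Y2, …): affected rules were E → X2 E E; E → X1 X1 T; T → X3 X4 X2; T → E X4 T.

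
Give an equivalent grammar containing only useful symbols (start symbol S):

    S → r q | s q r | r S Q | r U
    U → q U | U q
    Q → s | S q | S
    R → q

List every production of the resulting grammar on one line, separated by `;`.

S → r q | s q r | r S Q; Q → s | S q | S

Generating nonterminals: {Q, R, S}.
Reachable from S after that: {Q, S}.
Removed useless symbols: {R, U} and every production mentioning them.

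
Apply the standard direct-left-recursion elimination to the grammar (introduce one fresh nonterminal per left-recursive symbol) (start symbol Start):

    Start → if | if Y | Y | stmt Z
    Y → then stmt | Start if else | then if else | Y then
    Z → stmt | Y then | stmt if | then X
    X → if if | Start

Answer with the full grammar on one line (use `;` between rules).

Left recursion appears on Y.
For Y: α = {then}, β = {then stmt, Start if else, then if else}. Rewrite as Y → β Y1 and Y1 → α Y1 | ε.

Start → if | if Y | Y | stmt Z; Y → then stmt Y1 | Start if else Y1 | then if else Y1; Z → stmt | Y then | stmt if | then X; X → if if | Start; Y1 → then Y1 | ε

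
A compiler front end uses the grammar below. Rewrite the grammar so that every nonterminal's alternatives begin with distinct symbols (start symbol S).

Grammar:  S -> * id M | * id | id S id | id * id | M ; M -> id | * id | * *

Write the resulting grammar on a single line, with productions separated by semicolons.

S has alternatives sharing prefix '* id': factor to S → * id S' with S' → M | ε.
S has alternatives sharing prefix 'id': factor to S → id S'' with S'' → S id | * id.
M has alternatives sharing prefix '*': factor to M → * M' with M' → id | *.

S -> M | * id S' | id S''; M -> id | * M'; S' -> M | ε; S'' -> S id | * id; M' -> id | *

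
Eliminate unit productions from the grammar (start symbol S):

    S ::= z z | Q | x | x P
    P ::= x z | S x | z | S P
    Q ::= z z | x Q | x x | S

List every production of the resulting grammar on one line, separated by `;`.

S ::= z z | x | x P | x Q | x x; P ::= x z | S x | z | S P; Q ::= z z | x | x P | x Q | x x

Unit pairs: Q ⇒* {S}; S ⇒* {Q}.
For every A with A ⇒* B via unit rules, add B's non-unit alternatives to A; then delete every rule of the form X → Y.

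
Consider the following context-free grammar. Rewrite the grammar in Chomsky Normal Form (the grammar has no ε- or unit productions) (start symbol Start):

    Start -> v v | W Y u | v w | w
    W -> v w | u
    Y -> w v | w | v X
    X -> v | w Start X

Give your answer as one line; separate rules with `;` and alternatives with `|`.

Introduce a nonterminal for each terminal appearing in a rule of length ≥ 2: X1 → v, X2 → u, X3 → w.
Binarize each right-hand side of length ≥ 3 by chaining fresh nonterminals (Y1, Y2, …): affected rules were Start → W Y X2; X → X3 Start X.

Start -> X1 X1 | W Y1 | X1 X3 | w; W -> X1 X3 | u; Y -> X3 X1 | w | X1 X; X -> v | X3 Y2; X1 -> v; X2 -> u; X3 -> w; Y1 -> Y X2; Y2 -> Start X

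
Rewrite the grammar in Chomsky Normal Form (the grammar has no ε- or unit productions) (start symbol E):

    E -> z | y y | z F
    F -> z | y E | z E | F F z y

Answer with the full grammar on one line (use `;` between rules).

Introduce a nonterminal for each terminal appearing in a rule of length ≥ 2: X1 → y, X2 → z.
Binarize each right-hand side of length ≥ 3 by chaining fresh nonterminals (Y1, Y2, …): affected rules were F → F F X2 X1.

E -> z | X1 X1 | X2 F; F -> z | X1 E | X2 E | F Y1; X1 -> y; X2 -> z; Y1 -> F Y2; Y2 -> X2 X1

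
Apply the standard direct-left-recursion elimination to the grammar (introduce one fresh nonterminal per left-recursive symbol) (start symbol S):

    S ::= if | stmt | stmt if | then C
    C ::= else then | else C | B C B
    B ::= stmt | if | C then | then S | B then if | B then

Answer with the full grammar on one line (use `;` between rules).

Left recursion appears on B.
For B: α = {then if, then}, β = {stmt, if, C then, then S}. Rewrite as B → β B' and B' → α B' | ε.

S ::= if | stmt | stmt if | then C; C ::= else then | else C | B C B; B ::= stmt B' | if B' | C then B' | then S B'; B' ::= then if B' | then B' | ε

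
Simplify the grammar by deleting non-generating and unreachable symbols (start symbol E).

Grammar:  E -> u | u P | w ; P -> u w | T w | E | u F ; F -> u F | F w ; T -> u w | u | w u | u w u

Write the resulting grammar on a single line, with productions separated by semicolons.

Generating nonterminals: {E, P, T}.
Reachable from E after that: {E, P, T}.
Removed useless symbols: {F} and every production mentioning them.

E -> u | u P | w; P -> u w | T w | E; T -> u w | u | w u | u w u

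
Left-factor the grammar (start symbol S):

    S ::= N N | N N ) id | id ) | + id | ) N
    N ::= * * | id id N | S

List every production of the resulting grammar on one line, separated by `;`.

S has alternatives sharing prefix 'N N': factor to S → N N S' with S' → ε | ) id.

S ::= id ) | + id | ) N | N N S'; N ::= * * | id id N | S; S' ::= ε | ) id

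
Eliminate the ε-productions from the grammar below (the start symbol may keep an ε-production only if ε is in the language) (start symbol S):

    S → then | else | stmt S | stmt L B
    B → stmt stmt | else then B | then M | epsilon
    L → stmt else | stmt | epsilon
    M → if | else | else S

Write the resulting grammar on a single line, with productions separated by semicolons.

S → then | else | stmt S | stmt L B | stmt L | stmt B | stmt; B → stmt stmt | else then B | else then | then M; L → stmt else | stmt; M → if | else | else S

The nullable symbols are {B, L}.
ε ∉ L(G), so no ε-production is kept.
Expand every rule over subsets of its nullable positions: S → stmt L B gives stmt L B | stmt L | stmt B | stmt. B → else then B gives else then B | else then.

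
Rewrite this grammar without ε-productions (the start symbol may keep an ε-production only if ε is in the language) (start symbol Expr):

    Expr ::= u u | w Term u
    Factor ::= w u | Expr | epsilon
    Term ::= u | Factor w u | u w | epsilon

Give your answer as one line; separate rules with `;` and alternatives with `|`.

Nullable set = {Factor, Term}.
ε ∉ L(G), so no ε-production is kept.
Add the nullable-subset variants: Expr → w Term u gives w Term u | w u. Term → Factor w u gives Factor w u | w u.

Expr ::= u u | w Term u | w u; Factor ::= w u | Expr; Term ::= u | Factor w u | w u | u w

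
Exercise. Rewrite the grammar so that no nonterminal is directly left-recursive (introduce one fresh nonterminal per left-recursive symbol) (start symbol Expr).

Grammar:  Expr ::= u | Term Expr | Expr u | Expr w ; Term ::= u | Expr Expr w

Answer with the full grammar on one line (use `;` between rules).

Left recursion appears on Expr.
For Expr: α = {u, w}, β = {u, Term Expr}. Rewrite as Expr → β Expr1 and Expr1 → α Expr1 | ε.

Expr ::= u Expr1 | Term Expr Expr1; Term ::= u | Expr Expr w; Expr1 ::= u Expr1 | w Expr1 | ε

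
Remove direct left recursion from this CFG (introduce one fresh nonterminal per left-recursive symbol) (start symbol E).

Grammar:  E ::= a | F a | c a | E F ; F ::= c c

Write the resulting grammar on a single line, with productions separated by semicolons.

Directly left-recursive nonterminal: E.
For E: α = {F}, β = {a, F a, c a}. Rewrite as E → β E' and E' → α E' | ε.

E ::= a E' | F a E' | c a E'; F ::= c c; E' ::= F E' | ε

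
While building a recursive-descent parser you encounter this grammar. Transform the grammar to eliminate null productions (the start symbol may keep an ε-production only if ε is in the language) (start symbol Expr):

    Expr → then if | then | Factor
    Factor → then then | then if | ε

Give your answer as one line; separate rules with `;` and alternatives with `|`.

The nullable symbols are {Expr, Factor}.
ε ∈ L(G) since Expr is nullable, so keep Expr → ε.

Expr → then if | then | Factor | ε; Factor → then then | then if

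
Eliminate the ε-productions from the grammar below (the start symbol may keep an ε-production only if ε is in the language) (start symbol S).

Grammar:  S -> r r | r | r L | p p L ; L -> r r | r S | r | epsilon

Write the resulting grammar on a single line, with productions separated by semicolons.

S -> r r | r | r L | p p L | p p; L -> r r | r S | r

Nullable set = {L}.
ε ∉ L(G), so no ε-production is kept.
Add the nullable-subset variants: S → p p L gives p p L | p p.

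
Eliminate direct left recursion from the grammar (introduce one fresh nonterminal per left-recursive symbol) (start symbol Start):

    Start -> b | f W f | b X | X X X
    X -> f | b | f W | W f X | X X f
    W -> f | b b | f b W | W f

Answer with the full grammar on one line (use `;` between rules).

Start -> b | f W f | b X | X X X; X -> f X1 | b X1 | f W X1 | W f X X1; W -> f W1 | b b W1 | f b W W1; X1 -> X f X1 | ε; W1 -> f W1 | ε

X, W are directly left-recursive.
For X: α = {X f}, β = {f, b, f W, W f X}. Rewrite as X → β X1 and X1 → α X1 | ε.
For W: α = {f}, β = {f, b b, f b W}. Rewrite as W → β W1 and W1 → α W1 | ε.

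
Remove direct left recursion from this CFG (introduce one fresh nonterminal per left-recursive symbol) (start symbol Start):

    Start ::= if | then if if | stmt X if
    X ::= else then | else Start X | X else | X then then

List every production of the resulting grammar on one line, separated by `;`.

X is directly left-recursive.
For X: α = {else, then then}, β = {else then, else Start X}. Rewrite as X → β X1 and X1 → α X1 | ε.

Start ::= if | then if if | stmt X if; X ::= else then X1 | else Start X X1; X1 ::= else X1 | then then X1 | epsilon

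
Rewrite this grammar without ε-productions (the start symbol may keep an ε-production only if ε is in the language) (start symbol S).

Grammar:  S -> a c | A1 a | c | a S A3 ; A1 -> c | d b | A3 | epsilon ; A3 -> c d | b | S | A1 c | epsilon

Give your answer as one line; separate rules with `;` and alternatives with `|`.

S -> a c | A1 a | a | c | a S A3 | a S; A1 -> c | d b | A3; A3 -> c d | b | S | A1 c | c

The nullable symbols are {A1, A3}.
ε ∉ L(G), so no ε-production is kept.
Add the nullable-subset variants: S → A1 a gives A1 a | a. S → a S A3 gives a S A3 | a S. A3 → A1 c gives A1 c | c.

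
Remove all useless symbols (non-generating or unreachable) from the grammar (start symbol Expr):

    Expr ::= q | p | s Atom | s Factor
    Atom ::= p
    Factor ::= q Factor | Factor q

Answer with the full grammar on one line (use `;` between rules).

Expr ::= q | p | s Atom; Atom ::= p

Generating nonterminals: {Atom, Expr}.
Reachable from Expr after that: {Atom, Expr}.
Removed useless symbols: {Factor} and every production mentioning them.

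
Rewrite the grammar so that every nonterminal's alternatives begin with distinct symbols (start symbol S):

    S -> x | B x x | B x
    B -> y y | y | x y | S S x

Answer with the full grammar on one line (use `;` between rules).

S -> x | B x S'; B -> x y | S S x | y B'; S' -> x | ε; B' -> y | ε

S has alternatives sharing prefix 'B x': factor to S → B x S' with S' → x | ε.
B has alternatives sharing prefix 'y': factor to B → y B' with B' → y | ε.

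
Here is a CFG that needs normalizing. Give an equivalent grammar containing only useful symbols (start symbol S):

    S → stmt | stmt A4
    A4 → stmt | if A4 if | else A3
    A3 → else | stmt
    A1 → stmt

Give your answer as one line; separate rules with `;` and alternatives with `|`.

S → stmt | stmt A4; A4 → stmt | if A4 if | else A3; A3 → else | stmt

Generating nonterminals: {A1, A3, A4, S}.
Reachable from S after that: {A3, A4, S}.
Removed useless symbols: {A1} and every production mentioning them.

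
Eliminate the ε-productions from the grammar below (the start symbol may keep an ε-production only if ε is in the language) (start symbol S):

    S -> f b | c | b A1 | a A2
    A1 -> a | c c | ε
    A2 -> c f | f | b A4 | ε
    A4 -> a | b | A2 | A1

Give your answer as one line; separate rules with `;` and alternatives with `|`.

The nullable symbols are {A1, A2, A4}.
ε ∉ L(G), so no ε-production is kept.
Expand every rule over subsets of its nullable positions: S → b A1 gives b A1 | b. S → a A2 gives a A2 | a. A2 → b A4 gives b A4 | b.

S -> f b | c | b A1 | b | a A2 | a; A1 -> a | c c; A2 -> c f | f | b A4 | b; A4 -> a | b | A2 | A1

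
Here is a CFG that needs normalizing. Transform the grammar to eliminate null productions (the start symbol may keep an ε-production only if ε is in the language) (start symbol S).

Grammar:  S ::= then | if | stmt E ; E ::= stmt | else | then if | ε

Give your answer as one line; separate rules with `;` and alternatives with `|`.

S ::= then | if | stmt E | stmt; E ::= stmt | else | then if

The nullable symbols are {E}.
ε ∉ L(G), so no ε-production is kept.
Expand every rule over subsets of its nullable positions: S → stmt E gives stmt E | stmt.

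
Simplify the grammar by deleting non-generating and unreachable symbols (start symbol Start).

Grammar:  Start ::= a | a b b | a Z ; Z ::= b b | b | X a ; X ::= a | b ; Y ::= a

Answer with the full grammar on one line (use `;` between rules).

Start ::= a | a b b | a Z; Z ::= b b | b | X a; X ::= a | b

Generating nonterminals: {Start, X, Y, Z}.
Reachable from Start after that: {Start, X, Z}.
Removed useless symbols: {Y} and every production mentioning them.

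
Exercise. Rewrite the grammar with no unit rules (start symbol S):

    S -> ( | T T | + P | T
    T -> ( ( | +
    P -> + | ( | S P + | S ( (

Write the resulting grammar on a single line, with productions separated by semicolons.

Unit pairs: S ⇒* {T}.
For every A with A ⇒* B via unit rules, add B's non-unit alternatives to A; then delete every rule of the form X → Y.

S -> ( | T T | + P | ( ( | +; T -> ( ( | +; P -> + | ( | S P + | S ( (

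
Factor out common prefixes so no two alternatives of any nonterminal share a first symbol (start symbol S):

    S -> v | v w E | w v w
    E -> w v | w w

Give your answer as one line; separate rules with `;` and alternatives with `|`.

S -> w v w | v S'; E -> w E'; S' -> ε | w E; E' -> v | w

S has alternatives sharing prefix 'v': factor to S → v S' with S' → ε | w E.
E has alternatives sharing prefix 'w': factor to E → w E' with E' → v | w.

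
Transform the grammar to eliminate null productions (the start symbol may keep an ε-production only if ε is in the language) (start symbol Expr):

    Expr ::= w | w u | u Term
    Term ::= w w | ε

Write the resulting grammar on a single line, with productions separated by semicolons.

The nullable symbols are {Term}.
ε ∉ L(G), so no ε-production is kept.
Expand every rule over subsets of its nullable positions: Expr → u Term gives u Term | u.

Expr ::= w | w u | u Term | u; Term ::= w w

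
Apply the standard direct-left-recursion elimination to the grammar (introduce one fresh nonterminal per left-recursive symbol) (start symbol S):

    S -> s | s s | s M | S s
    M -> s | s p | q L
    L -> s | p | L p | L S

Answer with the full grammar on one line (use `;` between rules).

S, L are directly left-recursive.
For S: α = {s}, β = {s, s s, s M}. Rewrite as S → β S' and S' → α S' | ε.
For L: α = {p, S}, β = {s, p}. Rewrite as L → β L' and L' → α L' | ε.

S -> s S' | s s S' | s M S'; M -> s | s p | q L; L -> s L' | p L'; S' -> s S' | ε; L' -> p L' | S L' | ε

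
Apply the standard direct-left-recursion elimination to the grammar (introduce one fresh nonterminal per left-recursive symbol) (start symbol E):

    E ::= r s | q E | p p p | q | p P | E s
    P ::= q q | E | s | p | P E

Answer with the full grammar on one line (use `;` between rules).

E ::= r s E' | q E E' | p p p E' | q E' | p P E'; P ::= q q P' | E P' | s P' | p P'; E' ::= s E' | ε; P' ::= E P' | ε

E, P are directly left-recursive.
For E: α = {s}, β = {r s, q E, p p p, q, p P}. Rewrite as E → β E' and E' → α E' | ε.
For P: α = {E}, β = {q q, E, s, p}. Rewrite as P → β P' and P' → α P' | ε.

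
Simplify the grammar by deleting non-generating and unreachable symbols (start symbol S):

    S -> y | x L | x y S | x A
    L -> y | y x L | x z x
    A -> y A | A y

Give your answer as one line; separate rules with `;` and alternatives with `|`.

Generating nonterminals: {L, S}.
Reachable from S after that: {L, S}.
Removed useless symbols: {A} and every production mentioning them.

S -> y | x L | x y S; L -> y | y x L | x z x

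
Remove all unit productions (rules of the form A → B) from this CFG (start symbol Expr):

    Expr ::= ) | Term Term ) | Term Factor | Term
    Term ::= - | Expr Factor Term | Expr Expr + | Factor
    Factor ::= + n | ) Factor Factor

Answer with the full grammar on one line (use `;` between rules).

Expr ::= - | Expr Factor Term | Expr Expr + | + n | ) Factor Factor | ) | Term Term ) | Term Factor; Term ::= - | Expr Factor Term | Expr Expr + | + n | ) Factor Factor; Factor ::= + n | ) Factor Factor

Unit pairs: Expr ⇒* {Factor, Term}; Term ⇒* {Factor}.
Replace each nonterminal's rules with the union of the non-unit rules of every nonterminal it unit-derives.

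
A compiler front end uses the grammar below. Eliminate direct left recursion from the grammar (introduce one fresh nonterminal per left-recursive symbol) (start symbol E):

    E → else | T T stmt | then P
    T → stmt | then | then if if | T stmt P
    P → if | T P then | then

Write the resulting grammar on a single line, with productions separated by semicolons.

E → else | T T stmt | then P; T → stmt T' | then T' | then if if T'; P → if | T P then | then; T' → stmt P T' | epsilon

T is directly left-recursive.
For T: α = {stmt P}, β = {stmt, then, then if if}. Rewrite as T → β T' and T' → α T' | ε.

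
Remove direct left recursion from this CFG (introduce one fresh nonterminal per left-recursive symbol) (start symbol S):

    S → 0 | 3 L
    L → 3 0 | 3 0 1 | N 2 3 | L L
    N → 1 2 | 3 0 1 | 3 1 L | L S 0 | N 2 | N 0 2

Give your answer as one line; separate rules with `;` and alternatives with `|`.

S → 0 | 3 L; L → 3 0 L' | 3 0 1 L' | N 2 3 L'; N → 1 2 N' | 3 0 1 N' | 3 1 L N' | L S 0 N'; L' → L L' | epsilon; N' → 2 N' | 0 2 N' | epsilon

Directly left-recursive nonterminals: L, N.
For L: α = {L}, β = {3 0, 3 0 1, N 2 3}. Rewrite as L → β L' and L' → α L' | ε.
For N: α = {2, 0 2}, β = {1 2, 3 0 1, 3 1 L, L S 0}. Rewrite as N → β N' and N' → α N' | ε.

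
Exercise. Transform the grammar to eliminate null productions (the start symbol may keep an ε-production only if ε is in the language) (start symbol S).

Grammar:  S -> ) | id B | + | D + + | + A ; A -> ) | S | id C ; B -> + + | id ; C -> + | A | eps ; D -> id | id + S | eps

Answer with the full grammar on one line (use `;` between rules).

S -> ) | id B | + | D + + | + + | + A; A -> ) | S | id C | id; B -> + + | id; C -> + | A; D -> id | id + S

The nullable symbols are {C, D}.
ε ∉ L(G), so no ε-production is kept.
Expand every rule over subsets of its nullable positions: S → D + + gives D + + | + +. A → id C gives id C | id.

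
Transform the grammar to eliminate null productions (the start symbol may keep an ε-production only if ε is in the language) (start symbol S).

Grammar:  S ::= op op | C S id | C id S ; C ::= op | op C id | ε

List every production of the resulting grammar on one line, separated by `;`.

Nullable nonterminals: {C}.
ε ∉ L(G), so no ε-production is kept.
For each production, add variants omitting each subset of nullable occurrences: S → C S id gives C S id | S id. S → C id S gives C id S | id S. C → op C id gives op C id | op id.

S ::= op op | C S id | S id | C id S | id S; C ::= op | op C id | op id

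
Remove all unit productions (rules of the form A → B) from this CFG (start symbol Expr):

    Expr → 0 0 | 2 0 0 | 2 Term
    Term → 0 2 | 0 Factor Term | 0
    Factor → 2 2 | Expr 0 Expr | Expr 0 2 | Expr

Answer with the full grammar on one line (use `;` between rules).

Expr → 0 0 | 2 0 0 | 2 Term; Term → 0 2 | 0 Factor Term | 0; Factor → 2 2 | Expr 0 Expr | Expr 0 2 | 0 0 | 2 0 0 | 2 Term

Unit pairs: Factor ⇒* {Expr}.
Replace each nonterminal's rules with the union of the non-unit rules of every nonterminal it unit-derives.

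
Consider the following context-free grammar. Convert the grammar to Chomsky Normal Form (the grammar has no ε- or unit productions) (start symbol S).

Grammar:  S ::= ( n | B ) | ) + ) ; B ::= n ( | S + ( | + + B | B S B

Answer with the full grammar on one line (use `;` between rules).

S ::= X1 X2 | B X3 | X3 Y1; B ::= X2 X1 | S Y2 | X4 Y3 | B Y4; X1 ::= (; X2 ::= n; X3 ::= ); X4 ::= +; Y1 ::= X4 X3; Y2 ::= X4 X1; Y3 ::= X4 B; Y4 ::= S B

Introduce a nonterminal for each terminal appearing in a rule of length ≥ 2: X1 → (, X2 → n, X3 → ), X4 → +.
Binarize each right-hand side of length ≥ 3 by chaining fresh nonterminals (Y1, Y2, …): affected rules were S → X3 X4 X3; B → S X4 X1; B → X4 X4 B; B → B S B.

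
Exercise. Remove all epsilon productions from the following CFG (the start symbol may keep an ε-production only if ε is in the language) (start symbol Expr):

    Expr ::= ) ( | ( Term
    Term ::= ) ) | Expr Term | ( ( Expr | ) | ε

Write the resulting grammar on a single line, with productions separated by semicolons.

The nullable symbols are {Term}.
ε ∉ L(G), so no ε-production is kept.
Add the nullable-subset variants: Expr → ( Term gives ( Term | (. Term → Expr Term gives Expr Term | Expr.

Expr ::= ) ( | ( Term | (; Term ::= ) ) | Expr Term | Expr | ( ( Expr | )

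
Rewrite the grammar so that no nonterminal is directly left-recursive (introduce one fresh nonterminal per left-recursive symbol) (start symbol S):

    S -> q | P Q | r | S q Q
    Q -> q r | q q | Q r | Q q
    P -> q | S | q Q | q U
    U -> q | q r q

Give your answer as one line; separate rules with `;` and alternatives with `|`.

S -> q S' | P Q S' | r S'; Q -> q r Q' | q q Q'; P -> q | S | q Q | q U; U -> q | q r q; S' -> q Q S' | epsilon; Q' -> r Q' | q Q' | epsilon

Left recursion appears on S, Q.
For S: α = {q Q}, β = {q, P Q, r}. Rewrite as S → β S' and S' → α S' | ε.
For Q: α = {r, q}, β = {q r, q q}. Rewrite as Q → β Q' and Q' → α Q' | ε.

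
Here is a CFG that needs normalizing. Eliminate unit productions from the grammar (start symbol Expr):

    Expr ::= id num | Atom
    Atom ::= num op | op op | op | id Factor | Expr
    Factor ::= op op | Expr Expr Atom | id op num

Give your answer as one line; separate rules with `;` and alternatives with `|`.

Unit pairs: Atom ⇒* {Expr}; Expr ⇒* {Atom}.
For every A with A ⇒* B via unit rules, add B's non-unit alternatives to A; then delete every rule of the form X → Y.

Expr ::= num op | op op | op | id Factor | id num; Atom ::= num op | op op | op | id Factor | id num; Factor ::= op op | Expr Expr Atom | id op num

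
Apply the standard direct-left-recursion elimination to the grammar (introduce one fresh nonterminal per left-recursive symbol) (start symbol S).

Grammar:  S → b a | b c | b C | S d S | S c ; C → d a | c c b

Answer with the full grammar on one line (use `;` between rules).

Directly left-recursive nonterminal: S.
For S: α = {d S, c}, β = {b a, b c, b C}. Rewrite as S → β S' and S' → α S' | ε.

S → b a S' | b c S' | b C S'; C → d a | c c b; S' → d S S' | c S' | eps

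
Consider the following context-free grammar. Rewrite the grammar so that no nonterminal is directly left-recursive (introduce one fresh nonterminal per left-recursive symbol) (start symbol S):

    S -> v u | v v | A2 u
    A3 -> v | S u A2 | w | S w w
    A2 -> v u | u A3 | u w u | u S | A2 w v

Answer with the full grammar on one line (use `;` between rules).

S -> v u | v v | A2 u; A3 -> v | S u A2 | w | S w w; A2 -> v u A2' | u A3 A2' | u w u A2' | u S A2'; A2' -> w v A2' | ε

Left recursion appears on A2.
For A2: α = {w v}, β = {v u, u A3, u w u, u S}. Rewrite as A2 → β A2' and A2' → α A2' | ε.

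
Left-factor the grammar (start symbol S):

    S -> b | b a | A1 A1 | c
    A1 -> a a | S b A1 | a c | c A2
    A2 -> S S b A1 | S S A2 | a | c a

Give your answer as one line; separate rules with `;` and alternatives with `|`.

S has alternatives sharing prefix 'b': factor to S → b S' with S' → ε | a.
A1 has alternatives sharing prefix 'a': factor to A1 → a A1' with A1' → a | c.
A2 has alternatives sharing prefix 'S S': factor to A2 → S S A2' with A2' → b A1 | A2.

S -> A1 A1 | c | b S'; A1 -> S b A1 | c A2 | a A1'; A2 -> a | c a | S S A2'; S' -> ε | a; A1' -> a | c; A2' -> b A1 | A2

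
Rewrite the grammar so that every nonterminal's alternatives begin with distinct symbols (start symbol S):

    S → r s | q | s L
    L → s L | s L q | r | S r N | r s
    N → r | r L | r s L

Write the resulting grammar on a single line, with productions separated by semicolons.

L has alternatives sharing prefix 's L': factor to L → s L L' with L' → ε | q.
L has alternatives sharing prefix 'r': factor to L → r L'' with L'' → ε | s.
N has alternatives sharing prefix 'r': factor to N → r N' with N' → ε | L | s L.

S → r s | q | s L; L → S r N | s L L' | r L''; N → r N'; L' → ε | q; L'' → ε | s; N' → ε | L | s L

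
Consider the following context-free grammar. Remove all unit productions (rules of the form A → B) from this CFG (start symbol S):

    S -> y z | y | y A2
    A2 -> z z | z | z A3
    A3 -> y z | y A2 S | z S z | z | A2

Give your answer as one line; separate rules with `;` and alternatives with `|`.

S -> y z | y | y A2; A2 -> z z | z | z A3; A3 -> z z | z | z A3 | y z | y A2 S | z S z

Unit pairs: A3 ⇒* {A2}.
Replace each nonterminal's rules with the union of the non-unit rules of every nonterminal it unit-derives.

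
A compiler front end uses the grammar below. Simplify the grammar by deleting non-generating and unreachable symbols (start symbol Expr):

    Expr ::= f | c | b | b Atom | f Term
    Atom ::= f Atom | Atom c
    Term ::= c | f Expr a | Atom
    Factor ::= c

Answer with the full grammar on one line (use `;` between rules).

Generating nonterminals: {Expr, Factor, Term}.
Reachable from Expr after that: {Expr, Term}.
Removed useless symbols: {Atom, Factor} and every production mentioning them.

Expr ::= f | c | b | f Term; Term ::= c | f Expr a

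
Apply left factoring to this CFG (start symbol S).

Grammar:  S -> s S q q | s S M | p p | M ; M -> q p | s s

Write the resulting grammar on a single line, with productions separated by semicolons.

S has alternatives sharing prefix 's S': factor to S → s S S' with S' → q q | M.

S -> p p | M | s S S'; M -> q p | s s; S' -> q q | M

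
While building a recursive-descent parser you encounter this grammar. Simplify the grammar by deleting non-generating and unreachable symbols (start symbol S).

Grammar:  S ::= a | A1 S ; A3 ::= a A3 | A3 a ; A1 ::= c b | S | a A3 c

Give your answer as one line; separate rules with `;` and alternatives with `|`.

S ::= a | A1 S; A1 ::= c b | S

Generating nonterminals: {A1, S}.
Reachable from S after that: {A1, S}.
Removed useless symbols: {A3} and every production mentioning them.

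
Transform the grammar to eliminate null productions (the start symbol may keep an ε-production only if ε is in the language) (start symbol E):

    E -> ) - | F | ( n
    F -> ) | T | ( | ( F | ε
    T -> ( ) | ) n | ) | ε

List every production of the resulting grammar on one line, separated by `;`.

E -> ) - | F | ( n | ε; F -> ) | T | ( | ( F; T -> ( ) | ) n | )

The nullable symbols are {E, F, T}.
ε ∈ L(G) since E is nullable, so keep E → ε.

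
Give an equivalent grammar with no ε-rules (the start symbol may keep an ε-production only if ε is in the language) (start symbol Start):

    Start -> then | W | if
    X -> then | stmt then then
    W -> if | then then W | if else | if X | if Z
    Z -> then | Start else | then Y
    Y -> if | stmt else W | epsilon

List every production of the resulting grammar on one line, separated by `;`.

Nullable nonterminals: {Y}.
ε ∉ L(G), so no ε-production is kept.

Start -> then | W | if; X -> then | stmt then then; W -> if | then then W | if else | if X | if Z; Z -> then | Start else | then Y; Y -> if | stmt else W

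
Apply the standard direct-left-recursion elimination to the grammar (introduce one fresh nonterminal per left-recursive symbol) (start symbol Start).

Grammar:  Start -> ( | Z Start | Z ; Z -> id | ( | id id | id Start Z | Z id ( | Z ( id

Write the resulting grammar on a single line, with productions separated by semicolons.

Left recursion appears on Z.
For Z: α = {id (, ( id}, β = {id, (, id id, id Start Z}. Rewrite as Z → β Z1 and Z1 → α Z1 | ε.

Start -> ( | Z Start | Z; Z -> id Z1 | ( Z1 | id id Z1 | id Start Z Z1; Z1 -> id ( Z1 | ( id Z1 | ε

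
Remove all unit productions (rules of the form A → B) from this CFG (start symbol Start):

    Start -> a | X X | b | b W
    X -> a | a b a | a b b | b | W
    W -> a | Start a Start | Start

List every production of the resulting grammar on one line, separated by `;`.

Unit pairs: W ⇒* {Start}; X ⇒* {Start, W}.
For each unit pair (A, B), copy every non-unit production of B to A, then drop all unit productions.

Start -> a | X X | b | b W; X -> a | X X | b | b W | a b a | a b b | Start a Start; W -> a | X X | b | b W | Start a Start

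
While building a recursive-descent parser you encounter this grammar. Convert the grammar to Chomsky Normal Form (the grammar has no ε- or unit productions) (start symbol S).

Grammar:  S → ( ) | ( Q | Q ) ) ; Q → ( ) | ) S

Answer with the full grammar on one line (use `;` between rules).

Introduce a nonterminal for each terminal appearing in a rule of length ≥ 2: X1 → (, X2 → ).
Binarize each right-hand side of length ≥ 3 by chaining fresh nonterminals (Y1, Y2, …): affected rules were S → Q X2 X2.

S → X1 X2 | X1 Q | Q Y1; Q → X1 X2 | X2 S; X1 → (; X2 → ); Y1 → X2 X2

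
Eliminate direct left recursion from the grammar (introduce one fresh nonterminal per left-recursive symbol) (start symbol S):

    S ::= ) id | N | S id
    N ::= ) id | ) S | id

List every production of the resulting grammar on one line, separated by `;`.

S ::= ) id S' | N S'; N ::= ) id | ) S | id; S' ::= id S' | ε

S is directly left-recursive.
For S: α = {id}, β = {) id, N}. Rewrite as S → β S' and S' → α S' | ε.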